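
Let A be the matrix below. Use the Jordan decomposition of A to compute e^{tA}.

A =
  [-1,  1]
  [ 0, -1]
e^{tA} =
  [exp(-t), t*exp(-t)]
  [0, exp(-t)]

Strategy: write A = P · J · P⁻¹ where J is a Jordan canonical form, so e^{tA} = P · e^{tJ} · P⁻¹, and e^{tJ} can be computed block-by-block.

A has Jordan form
J =
  [-1,  1]
  [ 0, -1]
(up to reordering of blocks).

Per-block formulas:
  For a 2×2 Jordan block J_2(-1): exp(t · J_2(-1)) = e^(-1t)·(I + t·N), where N is the 2×2 nilpotent shift.

After assembling e^{tJ} and conjugating by P, we get:

e^{tA} =
  [exp(-t), t*exp(-t)]
  [0, exp(-t)]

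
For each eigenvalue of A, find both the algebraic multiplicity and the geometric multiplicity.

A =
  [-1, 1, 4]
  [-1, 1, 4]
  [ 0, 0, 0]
λ = 0: alg = 3, geom = 2

Step 1 — factor the characteristic polynomial to read off the algebraic multiplicities:
  χ_A(x) = x^3

Step 2 — compute geometric multiplicities via the rank-nullity identity g(λ) = n − rank(A − λI):
  rank(A − (0)·I) = 1, so dim ker(A − (0)·I) = n − 1 = 2

Summary:
  λ = 0: algebraic multiplicity = 3, geometric multiplicity = 2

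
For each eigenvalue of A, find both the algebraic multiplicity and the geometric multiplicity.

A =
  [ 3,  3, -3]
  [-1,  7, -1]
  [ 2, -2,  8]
λ = 6: alg = 3, geom = 2

Step 1 — factor the characteristic polynomial to read off the algebraic multiplicities:
  χ_A(x) = (x - 6)^3

Step 2 — compute geometric multiplicities via the rank-nullity identity g(λ) = n − rank(A − λI):
  rank(A − (6)·I) = 1, so dim ker(A − (6)·I) = n − 1 = 2

Summary:
  λ = 6: algebraic multiplicity = 3, geometric multiplicity = 2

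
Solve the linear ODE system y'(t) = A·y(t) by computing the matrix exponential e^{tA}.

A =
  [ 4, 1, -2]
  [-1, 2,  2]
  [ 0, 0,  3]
e^{tA} =
  [t*exp(3*t) + exp(3*t), t*exp(3*t), -2*t*exp(3*t)]
  [-t*exp(3*t), -t*exp(3*t) + exp(3*t), 2*t*exp(3*t)]
  [0, 0, exp(3*t)]

Strategy: write A = P · J · P⁻¹ where J is a Jordan canonical form, so e^{tA} = P · e^{tJ} · P⁻¹, and e^{tJ} can be computed block-by-block.

A has Jordan form
J =
  [3, 1, 0]
  [0, 3, 0]
  [0, 0, 3]
(up to reordering of blocks).

Per-block formulas:
  For a 1×1 block at λ = 3: exp(t · [3]) = [e^(3t)].
  For a 2×2 Jordan block J_2(3): exp(t · J_2(3)) = e^(3t)·(I + t·N), where N is the 2×2 nilpotent shift.

After assembling e^{tJ} and conjugating by P, we get:

e^{tA} =
  [t*exp(3*t) + exp(3*t), t*exp(3*t), -2*t*exp(3*t)]
  [-t*exp(3*t), -t*exp(3*t) + exp(3*t), 2*t*exp(3*t)]
  [0, 0, exp(3*t)]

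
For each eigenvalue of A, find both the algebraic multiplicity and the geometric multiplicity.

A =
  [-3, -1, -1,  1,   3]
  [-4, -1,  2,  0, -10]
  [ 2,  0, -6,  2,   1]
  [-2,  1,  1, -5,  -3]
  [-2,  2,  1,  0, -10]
λ = -5: alg = 5, geom = 2

Step 1 — factor the characteristic polynomial to read off the algebraic multiplicities:
  χ_A(x) = (x + 5)^5

Step 2 — compute geometric multiplicities via the rank-nullity identity g(λ) = n − rank(A − λI):
  rank(A − (-5)·I) = 3, so dim ker(A − (-5)·I) = n − 3 = 2

Summary:
  λ = -5: algebraic multiplicity = 5, geometric multiplicity = 2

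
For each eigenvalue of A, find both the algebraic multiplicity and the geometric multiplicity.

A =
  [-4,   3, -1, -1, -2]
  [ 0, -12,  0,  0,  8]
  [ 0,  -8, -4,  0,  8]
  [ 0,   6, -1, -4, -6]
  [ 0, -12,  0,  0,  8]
λ = -4: alg = 4, geom = 2; λ = 0: alg = 1, geom = 1

Step 1 — factor the characteristic polynomial to read off the algebraic multiplicities:
  χ_A(x) = x*(x + 4)^4

Step 2 — compute geometric multiplicities via the rank-nullity identity g(λ) = n − rank(A − λI):
  rank(A − (-4)·I) = 3, so dim ker(A − (-4)·I) = n − 3 = 2
  rank(A − (0)·I) = 4, so dim ker(A − (0)·I) = n − 4 = 1

Summary:
  λ = -4: algebraic multiplicity = 4, geometric multiplicity = 2
  λ = 0: algebraic multiplicity = 1, geometric multiplicity = 1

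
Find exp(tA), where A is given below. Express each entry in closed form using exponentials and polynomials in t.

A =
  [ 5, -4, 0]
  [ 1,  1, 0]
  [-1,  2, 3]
e^{tA} =
  [2*t*exp(3*t) + exp(3*t), -4*t*exp(3*t), 0]
  [t*exp(3*t), -2*t*exp(3*t) + exp(3*t), 0]
  [-t*exp(3*t), 2*t*exp(3*t), exp(3*t)]

Strategy: write A = P · J · P⁻¹ where J is a Jordan canonical form, so e^{tA} = P · e^{tJ} · P⁻¹, and e^{tJ} can be computed block-by-block.

A has Jordan form
J =
  [3, 1, 0]
  [0, 3, 0]
  [0, 0, 3]
(up to reordering of blocks).

Per-block formulas:
  For a 1×1 block at λ = 3: exp(t · [3]) = [e^(3t)].
  For a 2×2 Jordan block J_2(3): exp(t · J_2(3)) = e^(3t)·(I + t·N), where N is the 2×2 nilpotent shift.

After assembling e^{tJ} and conjugating by P, we get:

e^{tA} =
  [2*t*exp(3*t) + exp(3*t), -4*t*exp(3*t), 0]
  [t*exp(3*t), -2*t*exp(3*t) + exp(3*t), 0]
  [-t*exp(3*t), 2*t*exp(3*t), exp(3*t)]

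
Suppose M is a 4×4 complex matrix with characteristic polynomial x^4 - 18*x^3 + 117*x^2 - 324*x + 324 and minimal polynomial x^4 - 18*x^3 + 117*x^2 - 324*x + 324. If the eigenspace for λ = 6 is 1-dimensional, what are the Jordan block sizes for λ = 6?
Block sizes for λ = 6: [2]

Step 1 — from the characteristic polynomial, algebraic multiplicity of λ = 6 is 2. From dim ker(M − (6)·I) = 1, there are exactly 1 Jordan blocks for λ = 6.
Step 2 — from the minimal polynomial, the factor (x − 6)^2 tells us the largest block for λ = 6 has size 2.
Step 3 — with total size 2, 1 blocks, and largest block 2, the block sizes (in nonincreasing order) are [2].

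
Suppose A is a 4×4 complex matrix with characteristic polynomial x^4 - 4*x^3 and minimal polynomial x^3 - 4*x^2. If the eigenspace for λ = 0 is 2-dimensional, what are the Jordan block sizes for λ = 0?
Block sizes for λ = 0: [2, 1]

Step 1 — from the characteristic polynomial, algebraic multiplicity of λ = 0 is 3. From dim ker(A − (0)·I) = 2, there are exactly 2 Jordan blocks for λ = 0.
Step 2 — from the minimal polynomial, the factor (x − 0)^2 tells us the largest block for λ = 0 has size 2.
Step 3 — with total size 3, 2 blocks, and largest block 2, the block sizes (in nonincreasing order) are [2, 1].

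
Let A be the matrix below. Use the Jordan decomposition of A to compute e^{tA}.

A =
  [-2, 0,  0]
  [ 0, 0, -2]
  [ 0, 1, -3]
e^{tA} =
  [exp(-2*t), 0, 0]
  [0, 2*exp(-t) - exp(-2*t), -2*exp(-t) + 2*exp(-2*t)]
  [0, exp(-t) - exp(-2*t), -exp(-t) + 2*exp(-2*t)]

Strategy: write A = P · J · P⁻¹ where J is a Jordan canonical form, so e^{tA} = P · e^{tJ} · P⁻¹, and e^{tJ} can be computed block-by-block.

A has Jordan form
J =
  [-2,  0,  0]
  [ 0, -2,  0]
  [ 0,  0, -1]
(up to reordering of blocks).

Per-block formulas:
  For a 1×1 block at λ = -1: exp(t · [-1]) = [e^(-1t)].
  For a 1×1 block at λ = -2: exp(t · [-2]) = [e^(-2t)].

After assembling e^{tJ} and conjugating by P, we get:

e^{tA} =
  [exp(-2*t), 0, 0]
  [0, 2*exp(-t) - exp(-2*t), -2*exp(-t) + 2*exp(-2*t)]
  [0, exp(-t) - exp(-2*t), -exp(-t) + 2*exp(-2*t)]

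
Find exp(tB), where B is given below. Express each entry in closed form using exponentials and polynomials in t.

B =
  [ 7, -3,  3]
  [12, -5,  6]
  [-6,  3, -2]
e^{tB} =
  [3*exp(t) - 2*exp(-2*t), -exp(t) + exp(-2*t), exp(t) - exp(-2*t)]
  [4*exp(t) - 4*exp(-2*t), -exp(t) + 2*exp(-2*t), 2*exp(t) - 2*exp(-2*t)]
  [-2*exp(t) + 2*exp(-2*t), exp(t) - exp(-2*t), exp(-2*t)]

Strategy: write B = P · J · P⁻¹ where J is a Jordan canonical form, so e^{tB} = P · e^{tJ} · P⁻¹, and e^{tJ} can be computed block-by-block.

B has Jordan form
J =
  [-2, 0, 0]
  [ 0, 1, 0]
  [ 0, 0, 1]
(up to reordering of blocks).

Per-block formulas:
  For a 1×1 block at λ = 1: exp(t · [1]) = [e^(1t)].
  For a 1×1 block at λ = -2: exp(t · [-2]) = [e^(-2t)].

After assembling e^{tJ} and conjugating by P, we get:

e^{tB} =
  [3*exp(t) - 2*exp(-2*t), -exp(t) + exp(-2*t), exp(t) - exp(-2*t)]
  [4*exp(t) - 4*exp(-2*t), -exp(t) + 2*exp(-2*t), 2*exp(t) - 2*exp(-2*t)]
  [-2*exp(t) + 2*exp(-2*t), exp(t) - exp(-2*t), exp(-2*t)]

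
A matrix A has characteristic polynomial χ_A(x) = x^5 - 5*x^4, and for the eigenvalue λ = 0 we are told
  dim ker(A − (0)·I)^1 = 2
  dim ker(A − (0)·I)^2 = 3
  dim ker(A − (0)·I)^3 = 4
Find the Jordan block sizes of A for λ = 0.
Block sizes for λ = 0: [3, 1]

From the dimensions of kernels of powers, the number of Jordan blocks of size at least j is d_j − d_{j−1} where d_j = dim ker(N^j) (with d_0 = 0). Computing the differences gives [2, 1, 1].
The number of blocks of size exactly k is (#blocks of size ≥ k) − (#blocks of size ≥ k + 1), so the partition is: 1 block(s) of size 1, 1 block(s) of size 3.
In nonincreasing order the block sizes are [3, 1].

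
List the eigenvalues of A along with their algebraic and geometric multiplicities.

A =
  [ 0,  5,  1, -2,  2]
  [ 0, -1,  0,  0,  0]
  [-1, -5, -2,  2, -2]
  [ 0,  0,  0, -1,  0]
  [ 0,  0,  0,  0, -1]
λ = -1: alg = 5, geom = 4

Step 1 — factor the characteristic polynomial to read off the algebraic multiplicities:
  χ_A(x) = (x + 1)^5

Step 2 — compute geometric multiplicities via the rank-nullity identity g(λ) = n − rank(A − λI):
  rank(A − (-1)·I) = 1, so dim ker(A − (-1)·I) = n − 1 = 4

Summary:
  λ = -1: algebraic multiplicity = 5, geometric multiplicity = 4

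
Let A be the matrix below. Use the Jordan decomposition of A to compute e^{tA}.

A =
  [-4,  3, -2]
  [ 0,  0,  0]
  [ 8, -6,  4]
e^{tA} =
  [1 - 4*t, 3*t, -2*t]
  [0, 1, 0]
  [8*t, -6*t, 4*t + 1]

Strategy: write A = P · J · P⁻¹ where J is a Jordan canonical form, so e^{tA} = P · e^{tJ} · P⁻¹, and e^{tJ} can be computed block-by-block.

A has Jordan form
J =
  [0, 1, 0]
  [0, 0, 0]
  [0, 0, 0]
(up to reordering of blocks).

Per-block formulas:
  For a 1×1 block at λ = 0: exp(t · [0]) = [e^(0t)].
  For a 2×2 Jordan block J_2(0): exp(t · J_2(0)) = e^(0t)·(I + t·N), where N is the 2×2 nilpotent shift.

After assembling e^{tJ} and conjugating by P, we get:

e^{tA} =
  [1 - 4*t, 3*t, -2*t]
  [0, 1, 0]
  [8*t, -6*t, 4*t + 1]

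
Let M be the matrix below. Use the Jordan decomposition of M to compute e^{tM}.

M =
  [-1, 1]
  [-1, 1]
e^{tM} =
  [1 - t, t]
  [-t, t + 1]

Strategy: write M = P · J · P⁻¹ where J is a Jordan canonical form, so e^{tM} = P · e^{tJ} · P⁻¹, and e^{tJ} can be computed block-by-block.

M has Jordan form
J =
  [0, 1]
  [0, 0]
(up to reordering of blocks).

Per-block formulas:
  For a 2×2 Jordan block J_2(0): exp(t · J_2(0)) = e^(0t)·(I + t·N), where N is the 2×2 nilpotent shift.

After assembling e^{tJ} and conjugating by P, we get:

e^{tM} =
  [1 - t, t]
  [-t, t + 1]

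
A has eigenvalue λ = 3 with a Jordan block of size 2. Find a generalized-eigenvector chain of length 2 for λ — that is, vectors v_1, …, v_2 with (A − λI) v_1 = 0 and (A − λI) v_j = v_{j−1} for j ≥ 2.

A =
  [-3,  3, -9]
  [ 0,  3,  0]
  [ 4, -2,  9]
A Jordan chain for λ = 3 of length 2:
v_1 = (-6, 0, 4)ᵀ
v_2 = (1, 0, 0)ᵀ

Let N = A − (3)·I. We want v_2 with N^2 v_2 = 0 but N^1 v_2 ≠ 0; then v_{j-1} := N · v_j for j = 2, …, 2.

Pick v_2 = (1, 0, 0)ᵀ.
Then v_1 = N · v_2 = (-6, 0, 4)ᵀ.

Sanity check: (A − (3)·I) v_1 = (0, 0, 0)ᵀ = 0. ✓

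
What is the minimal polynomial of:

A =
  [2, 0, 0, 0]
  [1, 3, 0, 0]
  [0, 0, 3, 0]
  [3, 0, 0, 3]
x^2 - 5*x + 6

The characteristic polynomial is χ_A(x) = (x - 3)^3*(x - 2), so the eigenvalues are known. The minimal polynomial is
  m_A(x) = Π_λ (x − λ)^{k_λ}
where k_λ is the size of the *largest* Jordan block for λ (equivalently, the smallest k with (A − λI)^k v = 0 for every generalised eigenvector v of λ).

  λ = 2: largest Jordan block has size 1, contributing (x − 2)
  λ = 3: largest Jordan block has size 1, contributing (x − 3)

So m_A(x) = (x - 3)*(x - 2) = x^2 - 5*x + 6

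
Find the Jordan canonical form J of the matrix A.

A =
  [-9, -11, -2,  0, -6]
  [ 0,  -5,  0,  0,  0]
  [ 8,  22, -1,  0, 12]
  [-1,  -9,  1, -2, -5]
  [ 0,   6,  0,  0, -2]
J_2(-5) ⊕ J_1(-5) ⊕ J_2(-2)

The characteristic polynomial is
  det(x·I − A) = x^5 + 19*x^4 + 139*x^3 + 485*x^2 + 800*x + 500 = (x + 2)^2*(x + 5)^3

Eigenvalues and multiplicities (the geometric multiplicity of λ is n − rank(A − λI), which equals the number of Jordan blocks for λ):
  λ = -5: algebraic multiplicity = 3, geometric multiplicity = 2
  λ = -2: algebraic multiplicity = 2, geometric multiplicity = 1

Determining the block sizes for each eigenvalue:
  λ = -5: 2 blocks summing to 3 forces exactly one block of size 2 and the rest size 1 → block sizes [2, 1]
  λ = -2: one block (gm = 1), so the single block has size am = 2 → block sizes [2]

Assembling the blocks gives a Jordan form
J =
  [-5,  1,  0,  0,  0]
  [ 0, -5,  0,  0,  0]
  [ 0,  0, -5,  0,  0]
  [ 0,  0,  0, -2,  1]
  [ 0,  0,  0,  0, -2]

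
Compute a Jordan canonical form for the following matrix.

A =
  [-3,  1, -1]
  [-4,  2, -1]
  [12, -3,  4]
J_2(1) ⊕ J_1(1)

The characteristic polynomial is
  det(x·I − A) = x^3 - 3*x^2 + 3*x - 1 = (x - 1)^3

Eigenvalues and multiplicities (the geometric multiplicity of λ is n − rank(A − λI), which equals the number of Jordan blocks for λ):
  λ = 1: algebraic multiplicity = 3, geometric multiplicity = 2

Determining the block sizes for each eigenvalue:
  λ = 1: 2 blocks summing to 3 forces exactly one block of size 2 and the rest size 1 → block sizes [2, 1]

Assembling the blocks gives a Jordan form
J =
  [1, 1, 0]
  [0, 1, 0]
  [0, 0, 1]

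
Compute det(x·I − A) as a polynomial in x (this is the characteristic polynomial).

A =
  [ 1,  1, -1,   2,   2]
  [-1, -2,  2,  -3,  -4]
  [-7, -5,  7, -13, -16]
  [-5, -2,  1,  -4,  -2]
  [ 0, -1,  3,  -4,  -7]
x^5 + 5*x^4 + 10*x^3 + 10*x^2 + 5*x + 1

Expanding det(x·I − A) (e.g. by cofactor expansion or by noting that A is similar to its Jordan form J, which has the same characteristic polynomial as A) gives
  χ_A(x) = x^5 + 5*x^4 + 10*x^3 + 10*x^2 + 5*x + 1
which factors as (x + 1)^5. The eigenvalues (with algebraic multiplicities) are λ = -1 with multiplicity 5.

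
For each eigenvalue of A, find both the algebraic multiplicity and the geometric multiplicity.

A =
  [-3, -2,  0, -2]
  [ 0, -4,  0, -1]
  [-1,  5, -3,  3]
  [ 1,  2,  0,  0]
λ = -3: alg = 2, geom = 1; λ = -2: alg = 2, geom = 1

Step 1 — factor the characteristic polynomial to read off the algebraic multiplicities:
  χ_A(x) = (x + 2)^2*(x + 3)^2

Step 2 — compute geometric multiplicities via the rank-nullity identity g(λ) = n − rank(A − λI):
  rank(A − (-3)·I) = 3, so dim ker(A − (-3)·I) = n − 3 = 1
  rank(A − (-2)·I) = 3, so dim ker(A − (-2)·I) = n − 3 = 1

Summary:
  λ = -3: algebraic multiplicity = 2, geometric multiplicity = 1
  λ = -2: algebraic multiplicity = 2, geometric multiplicity = 1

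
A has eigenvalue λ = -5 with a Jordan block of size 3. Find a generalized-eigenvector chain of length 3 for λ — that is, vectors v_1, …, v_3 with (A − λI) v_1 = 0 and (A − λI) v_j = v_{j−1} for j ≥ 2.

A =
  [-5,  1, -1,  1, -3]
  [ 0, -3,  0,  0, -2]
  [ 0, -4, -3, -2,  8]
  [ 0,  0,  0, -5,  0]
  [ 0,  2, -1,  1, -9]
A Jordan chain for λ = -5 of length 3:
v_1 = (1, 2, -4, 0, 2)ᵀ
v_2 = (-1, 0, 2, 0, -1)ᵀ
v_3 = (0, 0, 1, 0, 0)ᵀ

Let N = A − (-5)·I. We want v_3 with N^3 v_3 = 0 but N^2 v_3 ≠ 0; then v_{j-1} := N · v_j for j = 3, …, 2.

Pick v_3 = (0, 0, 1, 0, 0)ᵀ.
Then v_2 = N · v_3 = (-1, 0, 2, 0, -1)ᵀ.
Then v_1 = N · v_2 = (1, 2, -4, 0, 2)ᵀ.

Sanity check: (A − (-5)·I) v_1 = (0, 0, 0, 0, 0)ᵀ = 0. ✓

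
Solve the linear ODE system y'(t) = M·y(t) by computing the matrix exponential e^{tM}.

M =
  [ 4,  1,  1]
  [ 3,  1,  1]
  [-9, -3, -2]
e^{tM} =
  [3*t^2*exp(t)/2 + 3*t*exp(t) + exp(t), t*exp(t), t^2*exp(t)/2 + t*exp(t)]
  [3*t*exp(t), exp(t), t*exp(t)]
  [-9*t^2*exp(t)/2 - 9*t*exp(t), -3*t*exp(t), -3*t^2*exp(t)/2 - 3*t*exp(t) + exp(t)]

Strategy: write M = P · J · P⁻¹ where J is a Jordan canonical form, so e^{tM} = P · e^{tJ} · P⁻¹, and e^{tJ} can be computed block-by-block.

M has Jordan form
J =
  [1, 1, 0]
  [0, 1, 1]
  [0, 0, 1]
(up to reordering of blocks).

Per-block formulas:
  For a 3×3 Jordan block J_3(1): exp(t · J_3(1)) = e^(1t)·(I + t·N + (t^2/2)·N^2), where N is the 3×3 nilpotent shift.

After assembling e^{tJ} and conjugating by P, we get:

e^{tM} =
  [3*t^2*exp(t)/2 + 3*t*exp(t) + exp(t), t*exp(t), t^2*exp(t)/2 + t*exp(t)]
  [3*t*exp(t), exp(t), t*exp(t)]
  [-9*t^2*exp(t)/2 - 9*t*exp(t), -3*t*exp(t), -3*t^2*exp(t)/2 - 3*t*exp(t) + exp(t)]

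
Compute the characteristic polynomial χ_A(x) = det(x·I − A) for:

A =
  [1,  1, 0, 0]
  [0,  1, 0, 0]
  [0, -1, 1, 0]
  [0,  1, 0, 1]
x^4 - 4*x^3 + 6*x^2 - 4*x + 1

Expanding det(x·I − A) (e.g. by cofactor expansion or by noting that A is similar to its Jordan form J, which has the same characteristic polynomial as A) gives
  χ_A(x) = x^4 - 4*x^3 + 6*x^2 - 4*x + 1
which factors as (x - 1)^4. The eigenvalues (with algebraic multiplicities) are λ = 1 with multiplicity 4.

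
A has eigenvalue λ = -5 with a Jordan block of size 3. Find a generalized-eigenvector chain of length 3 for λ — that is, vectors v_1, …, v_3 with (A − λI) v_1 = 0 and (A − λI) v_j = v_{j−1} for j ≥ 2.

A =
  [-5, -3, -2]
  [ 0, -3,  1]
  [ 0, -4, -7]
A Jordan chain for λ = -5 of length 3:
v_1 = (2, 0, 0)ᵀ
v_2 = (-3, 2, -4)ᵀ
v_3 = (0, 1, 0)ᵀ

Let N = A − (-5)·I. We want v_3 with N^3 v_3 = 0 but N^2 v_3 ≠ 0; then v_{j-1} := N · v_j for j = 3, …, 2.

Pick v_3 = (0, 1, 0)ᵀ.
Then v_2 = N · v_3 = (-3, 2, -4)ᵀ.
Then v_1 = N · v_2 = (2, 0, 0)ᵀ.

Sanity check: (A − (-5)·I) v_1 = (0, 0, 0)ᵀ = 0. ✓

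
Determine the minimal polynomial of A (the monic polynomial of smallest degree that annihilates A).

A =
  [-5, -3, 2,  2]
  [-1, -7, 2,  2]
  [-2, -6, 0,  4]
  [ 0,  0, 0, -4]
x^2 + 8*x + 16

The characteristic polynomial is χ_A(x) = (x + 4)^4, so the eigenvalues are known. The minimal polynomial is
  m_A(x) = Π_λ (x − λ)^{k_λ}
where k_λ is the size of the *largest* Jordan block for λ (equivalently, the smallest k with (A − λI)^k v = 0 for every generalised eigenvector v of λ).

  λ = -4: largest Jordan block has size 2, contributing (x + 4)^2

So m_A(x) = (x + 4)^2 = x^2 + 8*x + 16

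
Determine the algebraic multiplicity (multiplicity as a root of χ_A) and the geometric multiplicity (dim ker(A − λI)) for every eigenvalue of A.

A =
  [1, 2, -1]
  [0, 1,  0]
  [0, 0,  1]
λ = 1: alg = 3, geom = 2

Step 1 — factor the characteristic polynomial to read off the algebraic multiplicities:
  χ_A(x) = (x - 1)^3

Step 2 — compute geometric multiplicities via the rank-nullity identity g(λ) = n − rank(A − λI):
  rank(A − (1)·I) = 1, so dim ker(A − (1)·I) = n − 1 = 2

Summary:
  λ = 1: algebraic multiplicity = 3, geometric multiplicity = 2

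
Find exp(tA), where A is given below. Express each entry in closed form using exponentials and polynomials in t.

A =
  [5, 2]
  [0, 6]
e^{tA} =
  [exp(5*t), 2*exp(6*t) - 2*exp(5*t)]
  [0, exp(6*t)]

Strategy: write A = P · J · P⁻¹ where J is a Jordan canonical form, so e^{tA} = P · e^{tJ} · P⁻¹, and e^{tJ} can be computed block-by-block.

A has Jordan form
J =
  [5, 0]
  [0, 6]
(up to reordering of blocks).

Per-block formulas:
  For a 1×1 block at λ = 6: exp(t · [6]) = [e^(6t)].
  For a 1×1 block at λ = 5: exp(t · [5]) = [e^(5t)].

After assembling e^{tJ} and conjugating by P, we get:

e^{tA} =
  [exp(5*t), 2*exp(6*t) - 2*exp(5*t)]
  [0, exp(6*t)]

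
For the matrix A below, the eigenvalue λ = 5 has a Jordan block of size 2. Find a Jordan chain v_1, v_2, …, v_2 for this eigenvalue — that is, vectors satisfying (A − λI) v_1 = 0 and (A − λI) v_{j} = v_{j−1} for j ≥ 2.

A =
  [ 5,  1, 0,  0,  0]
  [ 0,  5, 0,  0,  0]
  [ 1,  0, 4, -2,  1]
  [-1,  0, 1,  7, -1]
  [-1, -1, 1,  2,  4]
A Jordan chain for λ = 5 of length 2:
v_1 = (0, 0, 1, -1, -1)ᵀ
v_2 = (1, 0, 0, 0, 0)ᵀ

Let N = A − (5)·I. We want v_2 with N^2 v_2 = 0 but N^1 v_2 ≠ 0; then v_{j-1} := N · v_j for j = 2, …, 2.

Pick v_2 = (1, 0, 0, 0, 0)ᵀ.
Then v_1 = N · v_2 = (0, 0, 1, -1, -1)ᵀ.

Sanity check: (A − (5)·I) v_1 = (0, 0, 0, 0, 0)ᵀ = 0. ✓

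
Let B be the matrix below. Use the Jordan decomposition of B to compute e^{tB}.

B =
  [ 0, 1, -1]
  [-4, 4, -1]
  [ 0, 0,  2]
e^{tB} =
  [-2*t*exp(2*t) + exp(2*t), t*exp(2*t), t^2*exp(2*t)/2 - t*exp(2*t)]
  [-4*t*exp(2*t), 2*t*exp(2*t) + exp(2*t), t^2*exp(2*t) - t*exp(2*t)]
  [0, 0, exp(2*t)]

Strategy: write B = P · J · P⁻¹ where J is a Jordan canonical form, so e^{tB} = P · e^{tJ} · P⁻¹, and e^{tJ} can be computed block-by-block.

B has Jordan form
J =
  [2, 1, 0]
  [0, 2, 1]
  [0, 0, 2]
(up to reordering of blocks).

Per-block formulas:
  For a 3×3 Jordan block J_3(2): exp(t · J_3(2)) = e^(2t)·(I + t·N + (t^2/2)·N^2), where N is the 3×3 nilpotent shift.

After assembling e^{tJ} and conjugating by P, we get:

e^{tB} =
  [-2*t*exp(2*t) + exp(2*t), t*exp(2*t), t^2*exp(2*t)/2 - t*exp(2*t)]
  [-4*t*exp(2*t), 2*t*exp(2*t) + exp(2*t), t^2*exp(2*t) - t*exp(2*t)]
  [0, 0, exp(2*t)]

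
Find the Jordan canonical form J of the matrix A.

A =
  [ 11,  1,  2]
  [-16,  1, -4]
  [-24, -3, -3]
J_2(3) ⊕ J_1(3)

The characteristic polynomial is
  det(x·I − A) = x^3 - 9*x^2 + 27*x - 27 = (x - 3)^3

Eigenvalues and multiplicities (the geometric multiplicity of λ is n − rank(A − λI), which equals the number of Jordan blocks for λ):
  λ = 3: algebraic multiplicity = 3, geometric multiplicity = 2

Determining the block sizes for each eigenvalue:
  λ = 3: 2 blocks summing to 3 forces exactly one block of size 2 and the rest size 1 → block sizes [2, 1]

Assembling the blocks gives a Jordan form
J =
  [3, 1, 0]
  [0, 3, 0]
  [0, 0, 3]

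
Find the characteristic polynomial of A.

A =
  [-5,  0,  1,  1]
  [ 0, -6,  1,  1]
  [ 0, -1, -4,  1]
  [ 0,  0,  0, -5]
x^4 + 20*x^3 + 150*x^2 + 500*x + 625

Expanding det(x·I − A) (e.g. by cofactor expansion or by noting that A is similar to its Jordan form J, which has the same characteristic polynomial as A) gives
  χ_A(x) = x^4 + 20*x^3 + 150*x^2 + 500*x + 625
which factors as (x + 5)^4. The eigenvalues (with algebraic multiplicities) are λ = -5 with multiplicity 4.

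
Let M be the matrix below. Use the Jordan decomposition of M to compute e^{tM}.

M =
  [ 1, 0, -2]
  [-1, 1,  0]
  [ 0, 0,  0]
e^{tM} =
  [exp(t), 0, 2 - 2*exp(t)]
  [-t*exp(t), exp(t), 2*t*exp(t) - 2*exp(t) + 2]
  [0, 0, 1]

Strategy: write M = P · J · P⁻¹ where J is a Jordan canonical form, so e^{tM} = P · e^{tJ} · P⁻¹, and e^{tJ} can be computed block-by-block.

M has Jordan form
J =
  [0, 0, 0]
  [0, 1, 1]
  [0, 0, 1]
(up to reordering of blocks).

Per-block formulas:
  For a 1×1 block at λ = 0: exp(t · [0]) = [e^(0t)].
  For a 2×2 Jordan block J_2(1): exp(t · J_2(1)) = e^(1t)·(I + t·N), where N is the 2×2 nilpotent shift.

After assembling e^{tJ} and conjugating by P, we get:

e^{tM} =
  [exp(t), 0, 2 - 2*exp(t)]
  [-t*exp(t), exp(t), 2*t*exp(t) - 2*exp(t) + 2]
  [0, 0, 1]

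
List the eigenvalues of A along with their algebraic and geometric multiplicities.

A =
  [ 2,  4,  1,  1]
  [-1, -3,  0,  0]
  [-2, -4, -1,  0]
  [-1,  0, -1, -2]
λ = -1: alg = 4, geom = 2

Step 1 — factor the characteristic polynomial to read off the algebraic multiplicities:
  χ_A(x) = (x + 1)^4

Step 2 — compute geometric multiplicities via the rank-nullity identity g(λ) = n − rank(A − λI):
  rank(A − (-1)·I) = 2, so dim ker(A − (-1)·I) = n − 2 = 2

Summary:
  λ = -1: algebraic multiplicity = 4, geometric multiplicity = 2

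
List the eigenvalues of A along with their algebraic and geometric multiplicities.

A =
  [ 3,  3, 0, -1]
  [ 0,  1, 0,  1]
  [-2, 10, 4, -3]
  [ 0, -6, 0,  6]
λ = 3: alg = 2, geom = 1; λ = 4: alg = 2, geom = 1

Step 1 — factor the characteristic polynomial to read off the algebraic multiplicities:
  χ_A(x) = (x - 4)^2*(x - 3)^2

Step 2 — compute geometric multiplicities via the rank-nullity identity g(λ) = n − rank(A − λI):
  rank(A − (3)·I) = 3, so dim ker(A − (3)·I) = n − 3 = 1
  rank(A − (4)·I) = 3, so dim ker(A − (4)·I) = n − 3 = 1

Summary:
  λ = 3: algebraic multiplicity = 2, geometric multiplicity = 1
  λ = 4: algebraic multiplicity = 2, geometric multiplicity = 1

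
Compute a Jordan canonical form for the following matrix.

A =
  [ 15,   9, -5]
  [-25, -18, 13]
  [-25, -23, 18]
J_3(5)

The characteristic polynomial is
  det(x·I − A) = x^3 - 15*x^2 + 75*x - 125 = (x - 5)^3

Eigenvalues and multiplicities (the geometric multiplicity of λ is n − rank(A − λI), which equals the number of Jordan blocks for λ):
  λ = 5: algebraic multiplicity = 3, geometric multiplicity = 1

Determining the block sizes for each eigenvalue:
  λ = 5: one block (gm = 1), so the single block has size am = 3 → block sizes [3]

Assembling the blocks gives a Jordan form
J =
  [5, 1, 0]
  [0, 5, 1]
  [0, 0, 5]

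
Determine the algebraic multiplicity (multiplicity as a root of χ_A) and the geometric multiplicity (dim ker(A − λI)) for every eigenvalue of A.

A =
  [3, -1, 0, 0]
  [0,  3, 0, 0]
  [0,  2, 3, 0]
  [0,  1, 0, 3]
λ = 3: alg = 4, geom = 3

Step 1 — factor the characteristic polynomial to read off the algebraic multiplicities:
  χ_A(x) = (x - 3)^4

Step 2 — compute geometric multiplicities via the rank-nullity identity g(λ) = n − rank(A − λI):
  rank(A − (3)·I) = 1, so dim ker(A − (3)·I) = n − 1 = 3

Summary:
  λ = 3: algebraic multiplicity = 4, geometric multiplicity = 3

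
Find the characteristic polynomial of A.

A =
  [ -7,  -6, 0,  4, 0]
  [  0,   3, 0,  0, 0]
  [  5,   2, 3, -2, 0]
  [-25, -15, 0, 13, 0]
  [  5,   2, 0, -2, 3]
x^5 - 15*x^4 + 90*x^3 - 270*x^2 + 405*x - 243

Expanding det(x·I − A) (e.g. by cofactor expansion or by noting that A is similar to its Jordan form J, which has the same characteristic polynomial as A) gives
  χ_A(x) = x^5 - 15*x^4 + 90*x^3 - 270*x^2 + 405*x - 243
which factors as (x - 3)^5. The eigenvalues (with algebraic multiplicities) are λ = 3 with multiplicity 5.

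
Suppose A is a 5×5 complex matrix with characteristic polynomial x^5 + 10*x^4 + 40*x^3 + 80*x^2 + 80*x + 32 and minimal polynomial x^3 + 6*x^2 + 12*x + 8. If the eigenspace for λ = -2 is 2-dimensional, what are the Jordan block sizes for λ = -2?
Block sizes for λ = -2: [3, 2]

Step 1 — from the characteristic polynomial, algebraic multiplicity of λ = -2 is 5. From dim ker(A − (-2)·I) = 2, there are exactly 2 Jordan blocks for λ = -2.
Step 2 — from the minimal polynomial, the factor (x + 2)^3 tells us the largest block for λ = -2 has size 3.
Step 3 — with total size 5, 2 blocks, and largest block 3, the block sizes (in nonincreasing order) are [3, 2].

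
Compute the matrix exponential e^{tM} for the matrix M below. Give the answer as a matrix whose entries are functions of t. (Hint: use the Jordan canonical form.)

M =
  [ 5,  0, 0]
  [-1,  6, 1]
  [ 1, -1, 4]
e^{tM} =
  [exp(5*t), 0, 0]
  [-t*exp(5*t), t*exp(5*t) + exp(5*t), t*exp(5*t)]
  [t*exp(5*t), -t*exp(5*t), -t*exp(5*t) + exp(5*t)]

Strategy: write M = P · J · P⁻¹ where J is a Jordan canonical form, so e^{tM} = P · e^{tJ} · P⁻¹, and e^{tJ} can be computed block-by-block.

M has Jordan form
J =
  [5, 1, 0]
  [0, 5, 0]
  [0, 0, 5]
(up to reordering of blocks).

Per-block formulas:
  For a 2×2 Jordan block J_2(5): exp(t · J_2(5)) = e^(5t)·(I + t·N), where N is the 2×2 nilpotent shift.
  For a 1×1 block at λ = 5: exp(t · [5]) = [e^(5t)].

After assembling e^{tJ} and conjugating by P, we get:

e^{tM} =
  [exp(5*t), 0, 0]
  [-t*exp(5*t), t*exp(5*t) + exp(5*t), t*exp(5*t)]
  [t*exp(5*t), -t*exp(5*t), -t*exp(5*t) + exp(5*t)]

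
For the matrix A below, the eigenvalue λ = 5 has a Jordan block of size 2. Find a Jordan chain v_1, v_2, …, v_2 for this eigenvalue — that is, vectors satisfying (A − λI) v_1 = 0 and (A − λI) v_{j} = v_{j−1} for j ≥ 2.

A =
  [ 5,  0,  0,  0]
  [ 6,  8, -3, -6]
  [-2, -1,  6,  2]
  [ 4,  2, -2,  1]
A Jordan chain for λ = 5 of length 2:
v_1 = (0, 6, -2, 4)ᵀ
v_2 = (1, 0, 0, 0)ᵀ

Let N = A − (5)·I. We want v_2 with N^2 v_2 = 0 but N^1 v_2 ≠ 0; then v_{j-1} := N · v_j for j = 2, …, 2.

Pick v_2 = (1, 0, 0, 0)ᵀ.
Then v_1 = N · v_2 = (0, 6, -2, 4)ᵀ.

Sanity check: (A − (5)·I) v_1 = (0, 0, 0, 0)ᵀ = 0. ✓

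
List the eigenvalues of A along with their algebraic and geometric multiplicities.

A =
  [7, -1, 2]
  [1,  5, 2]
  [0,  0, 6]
λ = 6: alg = 3, geom = 2

Step 1 — factor the characteristic polynomial to read off the algebraic multiplicities:
  χ_A(x) = (x - 6)^3

Step 2 — compute geometric multiplicities via the rank-nullity identity g(λ) = n − rank(A − λI):
  rank(A − (6)·I) = 1, so dim ker(A − (6)·I) = n − 1 = 2

Summary:
  λ = 6: algebraic multiplicity = 3, geometric multiplicity = 2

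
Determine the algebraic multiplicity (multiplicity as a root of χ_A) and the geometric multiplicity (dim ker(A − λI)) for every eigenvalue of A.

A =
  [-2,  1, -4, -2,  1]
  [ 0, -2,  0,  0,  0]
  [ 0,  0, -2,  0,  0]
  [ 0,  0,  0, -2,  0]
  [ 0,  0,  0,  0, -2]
λ = -2: alg = 5, geom = 4

Step 1 — factor the characteristic polynomial to read off the algebraic multiplicities:
  χ_A(x) = (x + 2)^5

Step 2 — compute geometric multiplicities via the rank-nullity identity g(λ) = n − rank(A − λI):
  rank(A − (-2)·I) = 1, so dim ker(A − (-2)·I) = n − 1 = 4

Summary:
  λ = -2: algebraic multiplicity = 5, geometric multiplicity = 4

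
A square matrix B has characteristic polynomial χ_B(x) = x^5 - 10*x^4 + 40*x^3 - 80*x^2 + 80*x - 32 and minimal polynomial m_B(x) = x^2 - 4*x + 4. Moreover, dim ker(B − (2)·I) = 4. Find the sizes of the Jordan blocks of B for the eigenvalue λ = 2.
Block sizes for λ = 2: [2, 1, 1, 1]

Step 1 — from the characteristic polynomial, algebraic multiplicity of λ = 2 is 5. From dim ker(B − (2)·I) = 4, there are exactly 4 Jordan blocks for λ = 2.
Step 2 — from the minimal polynomial, the factor (x − 2)^2 tells us the largest block for λ = 2 has size 2.
Step 3 — with total size 5, 4 blocks, and largest block 2, the block sizes (in nonincreasing order) are [2, 1, 1, 1].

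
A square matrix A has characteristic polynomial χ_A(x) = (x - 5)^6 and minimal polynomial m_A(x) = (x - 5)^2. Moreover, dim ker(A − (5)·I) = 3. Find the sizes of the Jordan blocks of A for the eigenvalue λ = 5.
Block sizes for λ = 5: [2, 2, 2]

Step 1 — from the characteristic polynomial, algebraic multiplicity of λ = 5 is 6. From dim ker(A − (5)·I) = 3, there are exactly 3 Jordan blocks for λ = 5.
Step 2 — from the minimal polynomial, the factor (x − 5)^2 tells us the largest block for λ = 5 has size 2.
Step 3 — with total size 6, 3 blocks, and largest block 2, the block sizes (in nonincreasing order) are [2, 2, 2].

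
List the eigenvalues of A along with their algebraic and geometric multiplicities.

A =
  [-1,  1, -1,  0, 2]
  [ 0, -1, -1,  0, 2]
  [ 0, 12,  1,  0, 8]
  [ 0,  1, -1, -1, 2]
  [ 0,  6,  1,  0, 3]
λ = -1: alg = 4, geom = 2; λ = 5: alg = 1, geom = 1

Step 1 — factor the characteristic polynomial to read off the algebraic multiplicities:
  χ_A(x) = (x - 5)*(x + 1)^4

Step 2 — compute geometric multiplicities via the rank-nullity identity g(λ) = n − rank(A − λI):
  rank(A − (-1)·I) = 3, so dim ker(A − (-1)·I) = n − 3 = 2
  rank(A − (5)·I) = 4, so dim ker(A − (5)·I) = n − 4 = 1

Summary:
  λ = -1: algebraic multiplicity = 4, geometric multiplicity = 2
  λ = 5: algebraic multiplicity = 1, geometric multiplicity = 1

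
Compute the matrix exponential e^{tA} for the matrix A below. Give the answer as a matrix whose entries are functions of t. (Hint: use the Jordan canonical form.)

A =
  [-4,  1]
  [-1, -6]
e^{tA} =
  [t*exp(-5*t) + exp(-5*t), t*exp(-5*t)]
  [-t*exp(-5*t), -t*exp(-5*t) + exp(-5*t)]

Strategy: write A = P · J · P⁻¹ where J is a Jordan canonical form, so e^{tA} = P · e^{tJ} · P⁻¹, and e^{tJ} can be computed block-by-block.

A has Jordan form
J =
  [-5,  1]
  [ 0, -5]
(up to reordering of blocks).

Per-block formulas:
  For a 2×2 Jordan block J_2(-5): exp(t · J_2(-5)) = e^(-5t)·(I + t·N), where N is the 2×2 nilpotent shift.

After assembling e^{tJ} and conjugating by P, we get:

e^{tA} =
  [t*exp(-5*t) + exp(-5*t), t*exp(-5*t)]
  [-t*exp(-5*t), -t*exp(-5*t) + exp(-5*t)]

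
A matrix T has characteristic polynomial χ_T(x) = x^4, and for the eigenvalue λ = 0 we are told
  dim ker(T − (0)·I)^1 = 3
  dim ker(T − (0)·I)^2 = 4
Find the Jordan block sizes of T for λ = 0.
Block sizes for λ = 0: [2, 1, 1]

From the dimensions of kernels of powers, the number of Jordan blocks of size at least j is d_j − d_{j−1} where d_j = dim ker(N^j) (with d_0 = 0). Computing the differences gives [3, 1].
The number of blocks of size exactly k is (#blocks of size ≥ k) − (#blocks of size ≥ k + 1), so the partition is: 2 block(s) of size 1, 1 block(s) of size 2.
In nonincreasing order the block sizes are [2, 1, 1].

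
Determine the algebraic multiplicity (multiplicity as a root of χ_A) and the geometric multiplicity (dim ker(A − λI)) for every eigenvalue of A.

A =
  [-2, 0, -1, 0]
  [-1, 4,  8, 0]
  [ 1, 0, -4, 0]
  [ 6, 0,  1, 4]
λ = -3: alg = 2, geom = 1; λ = 4: alg = 2, geom = 2

Step 1 — factor the characteristic polynomial to read off the algebraic multiplicities:
  χ_A(x) = (x - 4)^2*(x + 3)^2

Step 2 — compute geometric multiplicities via the rank-nullity identity g(λ) = n − rank(A − λI):
  rank(A − (-3)·I) = 3, so dim ker(A − (-3)·I) = n − 3 = 1
  rank(A − (4)·I) = 2, so dim ker(A − (4)·I) = n − 2 = 2

Summary:
  λ = -3: algebraic multiplicity = 2, geometric multiplicity = 1
  λ = 4: algebraic multiplicity = 2, geometric multiplicity = 2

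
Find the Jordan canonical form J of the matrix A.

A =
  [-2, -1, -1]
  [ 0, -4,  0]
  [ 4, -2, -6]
J_2(-4) ⊕ J_1(-4)

The characteristic polynomial is
  det(x·I − A) = x^3 + 12*x^2 + 48*x + 64 = (x + 4)^3

Eigenvalues and multiplicities (the geometric multiplicity of λ is n − rank(A − λI), which equals the number of Jordan blocks for λ):
  λ = -4: algebraic multiplicity = 3, geometric multiplicity = 2

Determining the block sizes for each eigenvalue:
  λ = -4: 2 blocks summing to 3 forces exactly one block of size 2 and the rest size 1 → block sizes [2, 1]

Assembling the blocks gives a Jordan form
J =
  [-4,  1,  0]
  [ 0, -4,  0]
  [ 0,  0, -4]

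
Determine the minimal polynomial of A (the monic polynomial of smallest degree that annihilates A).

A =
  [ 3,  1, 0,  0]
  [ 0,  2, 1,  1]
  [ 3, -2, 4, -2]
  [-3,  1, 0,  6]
x^4 - 15*x^3 + 81*x^2 - 189*x + 162

The characteristic polynomial is χ_A(x) = (x - 6)*(x - 3)^3, so the eigenvalues are known. The minimal polynomial is
  m_A(x) = Π_λ (x − λ)^{k_λ}
where k_λ is the size of the *largest* Jordan block for λ (equivalently, the smallest k with (A − λI)^k v = 0 for every generalised eigenvector v of λ).

  λ = 3: largest Jordan block has size 3, contributing (x − 3)^3
  λ = 6: largest Jordan block has size 1, contributing (x − 6)

So m_A(x) = (x - 6)*(x - 3)^3 = x^4 - 15*x^3 + 81*x^2 - 189*x + 162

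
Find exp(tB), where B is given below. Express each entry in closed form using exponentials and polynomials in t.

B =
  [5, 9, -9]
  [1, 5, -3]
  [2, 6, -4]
e^{tB} =
  [3*t*exp(2*t) + exp(2*t), 9*t*exp(2*t), -9*t*exp(2*t)]
  [t*exp(2*t), 3*t*exp(2*t) + exp(2*t), -3*t*exp(2*t)]
  [2*t*exp(2*t), 6*t*exp(2*t), -6*t*exp(2*t) + exp(2*t)]

Strategy: write B = P · J · P⁻¹ where J is a Jordan canonical form, so e^{tB} = P · e^{tJ} · P⁻¹, and e^{tJ} can be computed block-by-block.

B has Jordan form
J =
  [2, 1, 0]
  [0, 2, 0]
  [0, 0, 2]
(up to reordering of blocks).

Per-block formulas:
  For a 1×1 block at λ = 2: exp(t · [2]) = [e^(2t)].
  For a 2×2 Jordan block J_2(2): exp(t · J_2(2)) = e^(2t)·(I + t·N), where N is the 2×2 nilpotent shift.

After assembling e^{tJ} and conjugating by P, we get:

e^{tB} =
  [3*t*exp(2*t) + exp(2*t), 9*t*exp(2*t), -9*t*exp(2*t)]
  [t*exp(2*t), 3*t*exp(2*t) + exp(2*t), -3*t*exp(2*t)]
  [2*t*exp(2*t), 6*t*exp(2*t), -6*t*exp(2*t) + exp(2*t)]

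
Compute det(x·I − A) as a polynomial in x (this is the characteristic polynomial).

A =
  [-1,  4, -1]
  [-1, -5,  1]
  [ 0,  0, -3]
x^3 + 9*x^2 + 27*x + 27

Expanding det(x·I − A) (e.g. by cofactor expansion or by noting that A is similar to its Jordan form J, which has the same characteristic polynomial as A) gives
  χ_A(x) = x^3 + 9*x^2 + 27*x + 27
which factors as (x + 3)^3. The eigenvalues (with algebraic multiplicities) are λ = -3 with multiplicity 3.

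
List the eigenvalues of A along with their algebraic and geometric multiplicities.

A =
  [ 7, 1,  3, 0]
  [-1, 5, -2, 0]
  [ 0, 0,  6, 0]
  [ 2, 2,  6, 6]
λ = 6: alg = 4, geom = 2

Step 1 — factor the characteristic polynomial to read off the algebraic multiplicities:
  χ_A(x) = (x - 6)^4

Step 2 — compute geometric multiplicities via the rank-nullity identity g(λ) = n − rank(A − λI):
  rank(A − (6)·I) = 2, so dim ker(A − (6)·I) = n − 2 = 2

Summary:
  λ = 6: algebraic multiplicity = 4, geometric multiplicity = 2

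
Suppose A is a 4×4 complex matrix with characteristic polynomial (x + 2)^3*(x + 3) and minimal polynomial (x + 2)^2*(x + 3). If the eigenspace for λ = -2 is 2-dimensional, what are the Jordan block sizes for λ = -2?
Block sizes for λ = -2: [2, 1]

Step 1 — from the characteristic polynomial, algebraic multiplicity of λ = -2 is 3. From dim ker(A − (-2)·I) = 2, there are exactly 2 Jordan blocks for λ = -2.
Step 2 — from the minimal polynomial, the factor (x + 2)^2 tells us the largest block for λ = -2 has size 2.
Step 3 — with total size 3, 2 blocks, and largest block 2, the block sizes (in nonincreasing order) are [2, 1].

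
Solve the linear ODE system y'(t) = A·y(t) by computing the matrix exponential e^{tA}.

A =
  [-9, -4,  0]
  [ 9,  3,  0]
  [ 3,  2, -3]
e^{tA} =
  [-6*t*exp(-3*t) + exp(-3*t), -4*t*exp(-3*t), 0]
  [9*t*exp(-3*t), 6*t*exp(-3*t) + exp(-3*t), 0]
  [3*t*exp(-3*t), 2*t*exp(-3*t), exp(-3*t)]

Strategy: write A = P · J · P⁻¹ where J is a Jordan canonical form, so e^{tA} = P · e^{tJ} · P⁻¹, and e^{tJ} can be computed block-by-block.

A has Jordan form
J =
  [-3,  1,  0]
  [ 0, -3,  0]
  [ 0,  0, -3]
(up to reordering of blocks).

Per-block formulas:
  For a 2×2 Jordan block J_2(-3): exp(t · J_2(-3)) = e^(-3t)·(I + t·N), where N is the 2×2 nilpotent shift.
  For a 1×1 block at λ = -3: exp(t · [-3]) = [e^(-3t)].

After assembling e^{tJ} and conjugating by P, we get:

e^{tA} =
  [-6*t*exp(-3*t) + exp(-3*t), -4*t*exp(-3*t), 0]
  [9*t*exp(-3*t), 6*t*exp(-3*t) + exp(-3*t), 0]
  [3*t*exp(-3*t), 2*t*exp(-3*t), exp(-3*t)]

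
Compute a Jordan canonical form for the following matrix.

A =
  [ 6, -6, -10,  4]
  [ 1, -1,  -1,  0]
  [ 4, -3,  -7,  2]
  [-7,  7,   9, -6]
J_3(-2) ⊕ J_1(-2)

The characteristic polynomial is
  det(x·I − A) = x^4 + 8*x^3 + 24*x^2 + 32*x + 16 = (x + 2)^4

Eigenvalues and multiplicities (the geometric multiplicity of λ is n − rank(A − λI), which equals the number of Jordan blocks for λ):
  λ = -2: algebraic multiplicity = 4, geometric multiplicity = 2

Determining the block sizes for each eigenvalue:
  λ = -2: with am = 4 and gm = 2, the partition is not yet determined (e.g. several partitions of 4 into 2 parts exist). Let N = A − (-2)·I. Computing rank(N^1) = 2, rank(N^2) = 1, rank(N^3) = 0; the number of blocks of size ≥ j is rank(N^{j−1}) − rank(N^j), giving [2, 1, 1]. So we have 1 block(s) of size 3, 1 block(s) of size 1 → block sizes [3, 1]

Assembling the blocks gives a Jordan form
J =
  [-2,  1,  0,  0]
  [ 0, -2,  1,  0]
  [ 0,  0, -2,  0]
  [ 0,  0,  0, -2]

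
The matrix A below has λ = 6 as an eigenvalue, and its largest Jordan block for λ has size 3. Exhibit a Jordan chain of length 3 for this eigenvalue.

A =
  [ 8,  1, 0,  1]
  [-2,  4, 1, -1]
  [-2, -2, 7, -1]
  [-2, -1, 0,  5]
A Jordan chain for λ = 6 of length 3:
v_1 = (-1, 1, 1, 1)ᵀ
v_2 = (1, -2, -2, -1)ᵀ
v_3 = (0, 1, 0, 0)ᵀ

Let N = A − (6)·I. We want v_3 with N^3 v_3 = 0 but N^2 v_3 ≠ 0; then v_{j-1} := N · v_j for j = 3, …, 2.

Pick v_3 = (0, 1, 0, 0)ᵀ.
Then v_2 = N · v_3 = (1, -2, -2, -1)ᵀ.
Then v_1 = N · v_2 = (-1, 1, 1, 1)ᵀ.

Sanity check: (A − (6)·I) v_1 = (0, 0, 0, 0)ᵀ = 0. ✓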